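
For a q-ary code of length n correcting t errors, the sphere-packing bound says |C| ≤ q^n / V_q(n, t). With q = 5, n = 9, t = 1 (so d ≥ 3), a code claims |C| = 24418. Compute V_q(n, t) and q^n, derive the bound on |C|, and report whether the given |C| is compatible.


V_q(n, t) = 37, q^n = 1953125, Hamming bound = 52787, |C| = 24418 ≤ bound (satisfied).

Step 1: Compute V_q(n, t) = Σ_{j=0}^1 C(n, j) (q−1)^j.
  j = 0: C(9,0)·(4)^0 = 1·1 = 1.
  j = 1: C(9,1)·(4)^1 = 9·4 = 36.
  V_q(n, t) = 1 + 36 = 37.
Step 2: q^n = 5^9 = 1953125.
Step 3: Hamming bound ⌊q^n / V_q(n,t)⌋ = ⌊1953125/37⌋ = 52787.
Step 4: Compare |C| = 24418 to 52787: satisfied.
The claimed |C| lies below the Hamming bound.


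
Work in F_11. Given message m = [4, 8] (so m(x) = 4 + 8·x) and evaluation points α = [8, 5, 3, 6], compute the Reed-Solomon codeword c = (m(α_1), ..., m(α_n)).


c = [2, 0, 6, 8]

Message polynomial: m(x) = 4 + 8·x (mod 11).
For each evaluation point α_i, compute m(α_i) mod 11:
  α_1 = 8: Horner steps 8 → 2, so m(8) = 2.
  α_2 = 5: Horner steps 8 → 0, so m(5) = 0.
  α_3 = 3: Horner steps 8 → 6, so m(3) = 6.
  α_4 = 6: Horner steps 8 → 8, so m(6) = 8.
Codeword c = [2, 0, 6, 8] ∈ F_11^4.


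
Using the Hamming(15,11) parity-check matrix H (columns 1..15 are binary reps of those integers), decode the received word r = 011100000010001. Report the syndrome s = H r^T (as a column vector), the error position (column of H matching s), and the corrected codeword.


s = (0, 0, 0, 1)^T, error position = 1, corrected codeword c = 111100000010001

Compute s = H r^T mod 2 one row at a time:
  s_1 = 0 + 0 + 0 + 1 + 0 + 0 + 0 + 1 = 2 ≡ 0 (mod 2).
  s_2 = 1 + 0 + 0 + 0 + 0 + 0 + 0 + 1 = 2 ≡ 0 (mod 2).
  s_3 = 1 + 1 + 0 + 0 + 0 + 1 + 0 + 1 = 4 ≡ 0 (mod 2).
  s_4 = 0 + 1 + 0 + 0 + 0 + 1 + 0 + 1 = 3 ≡ 1 (mod 2).
s = (0, 0, 0, 1)^T — this equals column 1 of H (binary 0001), so error is at position 1.
Correct: flip bit 1 of r = 011100000010001 to get c = 111100000010001.


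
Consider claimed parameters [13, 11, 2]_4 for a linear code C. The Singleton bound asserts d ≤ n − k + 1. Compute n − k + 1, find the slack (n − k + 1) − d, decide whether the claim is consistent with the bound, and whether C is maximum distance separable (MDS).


Singleton RHS = n − k + 1 = 3, slack = 1, bound satisfied, not MDS.

Singleton bound: d ≤ n − k + 1.
Here n = 13, k = 11, so n − k + 1 = 3.
Given d = 2, check d ≤ 3: YES.
Slack = (n − k + 1) − d = 1.
The code is NOT MDS (slack = 1 > 0).
Description: the claimed parameters are [13, 11, 2]_4; such a code would be non-MDS.


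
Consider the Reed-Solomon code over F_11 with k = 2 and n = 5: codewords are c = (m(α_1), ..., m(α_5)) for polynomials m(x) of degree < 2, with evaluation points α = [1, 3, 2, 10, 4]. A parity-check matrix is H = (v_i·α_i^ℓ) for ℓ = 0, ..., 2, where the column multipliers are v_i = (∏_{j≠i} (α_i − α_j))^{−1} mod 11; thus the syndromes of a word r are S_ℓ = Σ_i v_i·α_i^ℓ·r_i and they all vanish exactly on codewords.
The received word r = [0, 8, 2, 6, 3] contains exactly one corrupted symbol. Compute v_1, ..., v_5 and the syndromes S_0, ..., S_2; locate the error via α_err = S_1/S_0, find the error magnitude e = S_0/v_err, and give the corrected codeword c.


S = (7, 7, 7), error at position 1, error magnitude e = 4, c = [7, 8, 2, 6, 3].

Step 1: column multipliers v_i = (∏_{j≠i}(α_i − α_j))^{−1} mod 11.
  i = 1 (α = 1): (1−3)(1−2)(1−10)(1−4) = (−2)·(−1)·(−9)·(−3) = 54 ≡ 10, so v_1 = 10^{−1} = 10 (mod 11).
  i = 2 (α = 3): (3−1)(3−2)(3−10)(3−4) = 2·1·(−7)·(−1) = 14 ≡ 3, so v_2 = 3^{−1} = 4 (mod 11).
  i = 3 (α = 2): (2−1)(2−3)(2−10)(2−4) = 1·(−1)·(−8)·(−2) = −16 ≡ 6, so v_3 = 6^{−1} = 2 (mod 11).
  i = 4 (α = 10): (10−1)(10−3)(10−2)(10−4) = 9·7·8·6 = 3024 ≡ 10, so v_4 = 10^{−1} = 10 (mod 11).
  i = 5 (α = 4): (4−1)(4−3)(4−2)(4−10) = 3·1·2·(−6) = −36 ≡ 8, so v_5 = 8^{−1} = 7 (mod 11).
  v = [10, 4, 2, 10, 7].
Step 2: syndromes of r = [0, 8, 2, 6, 3] (all sums mod 11).
  S_0 = Σ v_i r_i = 10·0 + 4·8 + 2·2 + 10·6 + 7·3 = 117 ≡ 7.
  S_1 = Σ v_i α_i r_i = 10·1·0 + 4·3·8 + 2·2·2 + 10·10·6 + 7·4·3 = 788 ≡ 7.
  α_i^2 mod 11 = [1, 9, 4, 1, 5].
  S_2 = Σ v_i α_i^2 r_i = 10·1·0 + 4·9·8 + 2·4·2 + 10·1·6 + 7·5·3 = 469 ≡ 7.
  S = (7, 7, 7) ≠ 0, so r is not a codeword (an error is present).
Step 3: locate the error. For a single error e at position i, S_ℓ = v_i·e·α_i^ℓ, so α_err = S_1/S_0.
  S_0^{−1} = 7^{−1} = 8 (mod 11), so α_err = 7·8 = 56 ≡ 1 = α_1. Error position i = 1.
  Consistency check: S_2/S_1 = 7·8 = 56 ≡ 1 = α_err ✓ (single-error assumption holds).
Step 4: error magnitude e = S_0/v_1 = S_0·∏_{j≠1}(α_1 − α_j) = 7·10 = 70 ≡ 4 (mod 11).
Step 5: correct position 1: c_1 = r_1 − e = 0 − 4 ≡ 7 (mod 11). Hence c = [7, 8, 2, 6, 3].
  Check: interpolating c through the α_i gives m(x) = 1 + 6·x (degree < 2) with m(α_i) = c_i for every i, so c is indeed a codeword.


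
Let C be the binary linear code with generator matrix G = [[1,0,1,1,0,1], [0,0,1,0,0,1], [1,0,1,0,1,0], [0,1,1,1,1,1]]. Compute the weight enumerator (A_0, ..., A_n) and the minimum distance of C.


Weight distribution: A_0 = 1, A_2 = 4, A_3 = 6, A_4 = 3, A_5 = 2. Minimum distance d = 2.

Enumerate all 2^4 = 16 messages m ∈ F_2^4.
For each, compute codeword c = mG in F_2^6, then tally its weight.
  m = 0000 → c = 000000, weight = 0.
  m = 1000 → c = 101101, weight = 4.
  m = 0100 → c = 001001, weight = 2.
  m = 1100 → c = 100100, weight = 2.
  m = 0010 → c = 101010, weight = 3.
  m = 1010 → c = 000111, weight = 3.
  m = 0110 → c = 100011, weight = 3.
  m = 1110 → c = 001110, weight = 3.
  m = 0001 → c = 011111, weight = 5.
  m = 1001 → c = 110010, weight = 3.
  m = 0101 → c = 010110, weight = 3.
  m = 1101 → c = 111011, weight = 5.
  m = 0011 → c = 110101, weight = 4.
  m = 1011 → c = 011000, weight = 2.
  m = 0111 → c = 111100, weight = 4.
  m = 1111 → c = 010001, weight = 2.
Tally weights:
  weight 0: 1 codewords.
  weight 2: 4 codewords.
  weight 3: 6 codewords.
  weight 4: 3 codewords.
  weight 5: 2 codewords.
Minimum distance d = smallest w > 0 with A_w > 0 = 2.
Sanity: Σ A_w = 16 = 2^4 = 16 ✓.


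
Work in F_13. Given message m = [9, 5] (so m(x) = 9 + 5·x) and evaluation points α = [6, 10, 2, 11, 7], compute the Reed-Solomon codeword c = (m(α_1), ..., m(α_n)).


c = [0, 7, 6, 12, 5]

Message polynomial: m(x) = 9 + 5·x (mod 13).
For each evaluation point α_i, compute m(α_i) mod 13:
  α_1 = 6: Horner steps 5 → 0, so m(6) = 0.
  α_2 = 10: Horner steps 5 → 7, so m(10) = 7.
  α_3 = 2: Horner steps 5 → 6, so m(2) = 6.
  α_4 = 11: Horner steps 5 → 12, so m(11) = 12.
  α_5 = 7: Horner steps 5 → 5, so m(7) = 5.
Codeword c = [0, 7, 6, 12, 5] ∈ F_13^5.


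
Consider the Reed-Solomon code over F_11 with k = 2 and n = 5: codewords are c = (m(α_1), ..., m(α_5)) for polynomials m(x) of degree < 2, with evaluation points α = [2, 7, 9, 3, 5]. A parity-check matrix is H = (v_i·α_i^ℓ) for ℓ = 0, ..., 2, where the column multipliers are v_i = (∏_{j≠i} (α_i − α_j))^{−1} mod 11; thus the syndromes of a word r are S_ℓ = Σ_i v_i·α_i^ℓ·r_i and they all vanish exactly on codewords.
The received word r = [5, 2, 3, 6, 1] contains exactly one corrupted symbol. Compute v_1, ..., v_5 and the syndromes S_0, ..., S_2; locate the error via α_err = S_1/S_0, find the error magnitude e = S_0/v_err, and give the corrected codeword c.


S = (4, 1, 3), error at position 4, error magnitude e = 6, c = [5, 2, 3, 0, 1].

Step 1: column multipliers v_i = (∏_{j≠i}(α_i − α_j))^{−1} mod 11.
  i = 1 (α = 2): (2−7)(2−9)(2−3)(2−5) = (−5)·(−7)·(−1)·(−3) = 105 ≡ 6, so v_1 = 6^{−1} = 2 (mod 11).
  i = 2 (α = 7): (7−2)(7−9)(7−3)(7−5) = 5·(−2)·4·2 = −80 ≡ 8, so v_2 = 8^{−1} = 7 (mod 11).
  i = 3 (α = 9): (9−2)(9−7)(9−3)(9−5) = 7·2·6·4 = 336 ≡ 6, so v_3 = 6^{−1} = 2 (mod 11).
  i = 4 (α = 3): (3−2)(3−7)(3−9)(3−5) = 1·(−4)·(−6)·(−2) = −48 ≡ 7, so v_4 = 7^{−1} = 8 (mod 11).
  i = 5 (α = 5): (5−2)(5−7)(5−9)(5−3) = 3·(−2)·(−4)·2 = 48 ≡ 4, so v_5 = 4^{−1} = 3 (mod 11).
  v = [2, 7, 2, 8, 3].
Step 2: syndromes of r = [5, 2, 3, 6, 1] (all sums mod 11).
  S_0 = Σ v_i r_i = 2·5 + 7·2 + 2·3 + 8·6 + 3·1 = 81 ≡ 4.
  S_1 = Σ v_i α_i r_i = 2·2·5 + 7·7·2 + 2·9·3 + 8·3·6 + 3·5·1 = 331 ≡ 1.
  α_i^2 mod 11 = [4, 5, 4, 9, 3].
  S_2 = Σ v_i α_i^2 r_i = 2·4·5 + 7·5·2 + 2·4·3 + 8·9·6 + 3·3·1 = 575 ≡ 3.
  S = (4, 1, 3) ≠ 0, so r is not a codeword (an error is present).
Step 3: locate the error. For a single error e at position i, S_ℓ = v_i·e·α_i^ℓ, so α_err = S_1/S_0.
  S_0^{−1} = 4^{−1} = 3 (mod 11), so α_err = 1·3 = 3 ≡ 3 = α_4. Error position i = 4.
  Consistency check: S_2/S_1 = 3·1 = 3 ≡ 3 = α_err ✓ (single-error assumption holds).
Step 4: error magnitude e = S_0/v_4 = S_0·∏_{j≠4}(α_4 − α_j) = 4·7 = 28 ≡ 6 (mod 11).
Step 5: correct position 4: c_4 = r_4 − e = 6 − 6 ≡ 0 (mod 11). Hence c = [5, 2, 3, 0, 1].
  Check: interpolating c through the α_i gives m(x) = 4 + 6·x (degree < 2) with m(α_i) = c_i for every i, so c is indeed a codeword.


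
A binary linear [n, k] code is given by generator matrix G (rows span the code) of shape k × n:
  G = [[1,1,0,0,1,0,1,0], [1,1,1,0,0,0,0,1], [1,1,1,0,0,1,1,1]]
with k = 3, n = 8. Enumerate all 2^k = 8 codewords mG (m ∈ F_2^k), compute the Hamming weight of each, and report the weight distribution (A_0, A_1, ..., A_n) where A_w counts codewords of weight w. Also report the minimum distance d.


Weight distribution: A_0 = 1, A_2 = 1, A_4 = 5, A_6 = 1. Minimum distance d = 2.

Enumerate all 2^3 = 8 messages m ∈ F_2^3.
For each, compute codeword c = mG in F_2^8, then tally its weight.
  m = 000 → c = 00000000, weight = 0.
  m = 100 → c = 11001010, weight = 4.
  m = 010 → c = 11100001, weight = 4.
  m = 110 → c = 00101011, weight = 4.
  m = 001 → c = 11100111, weight = 6.
  m = 101 → c = 00101101, weight = 4.
  m = 011 → c = 00000110, weight = 2.
  m = 111 → c = 11001100, weight = 4.
Tally weights:
  weight 0: 1 codewords.
  weight 2: 1 codewords.
  weight 4: 5 codewords.
  weight 6: 1 codewords.
Minimum distance d = smallest w > 0 with A_w > 0 = 2.
Sanity: Σ A_w = 8 = 2^3 = 8 ✓.


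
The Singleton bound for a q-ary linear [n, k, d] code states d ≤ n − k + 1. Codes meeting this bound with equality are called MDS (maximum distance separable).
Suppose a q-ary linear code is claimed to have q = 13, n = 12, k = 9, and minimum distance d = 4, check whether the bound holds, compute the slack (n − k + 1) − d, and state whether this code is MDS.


Singleton RHS = n − k + 1 = 4, slack = 0, bound satisfied, MDS.

Singleton bound: d ≤ n − k + 1.
Here n = 12, k = 9, so n − k + 1 = 4.
Given d = 4, check d ≤ 4: YES.
Slack = (n − k + 1) − d = 0.
The code is MDS (slack = 0).
Description: the claimed parameters are [12, 9, 4]_13; such a code would be MDS (meets Singleton bound).


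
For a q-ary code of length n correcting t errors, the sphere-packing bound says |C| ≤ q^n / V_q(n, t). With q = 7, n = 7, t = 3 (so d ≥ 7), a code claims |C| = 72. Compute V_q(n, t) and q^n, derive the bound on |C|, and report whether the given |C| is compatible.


V_q(n, t) = 8359, q^n = 823543, Hamming bound = 98, |C| = 72 ≤ bound (satisfied).

Step 1: Compute V_q(n, t) = Σ_{j=0}^3 C(n, j) (q−1)^j.
  j = 0: C(7,0)·(6)^0 = 1·1 = 1.
  j = 1: C(7,1)·(6)^1 = 7·6 = 42.
  j = 2: C(7,2)·(6)^2 = 21·36 = 756.
  j = 3: C(7,3)·(6)^3 = 35·216 = 7560.
  V_q(n, t) = 1 + 42 + 756 + 7560 = 8359.
Step 2: q^n = 7^7 = 823543.
Step 3: Hamming bound ⌊q^n / V_q(n,t)⌋ = ⌊823543/8359⌋ = 98.
Step 4: Compare |C| = 72 to 98: satisfied.
The claimed |C| lies below the Hamming bound.


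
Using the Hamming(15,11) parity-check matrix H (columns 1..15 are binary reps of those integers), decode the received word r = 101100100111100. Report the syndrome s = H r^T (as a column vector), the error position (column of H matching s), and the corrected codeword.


s = (0, 0, 0, 1)^T, error position = 1, corrected codeword c = 001100100111100

Compute s = H r^T mod 2 one row at a time:
  s_1 = 0 + 0 + 1 + 1 + 1 + 1 + 0 + 0 = 4 ≡ 0 (mod 2).
  s_2 = 1 + 0 + 0 + 1 + 1 + 1 + 0 + 0 = 4 ≡ 0 (mod 2).
  s_3 = 0 + 1 + 0 + 1 + 1 + 1 + 0 + 0 = 4 ≡ 0 (mod 2).
  s_4 = 1 + 1 + 0 + 1 + 0 + 1 + 1 + 0 = 5 ≡ 1 (mod 2).
s = (0, 0, 0, 1)^T — this equals column 1 of H (binary 0001), so error is at position 1.
Correct: flip bit 1 of r = 101100100111100 to get c = 001100100111100.


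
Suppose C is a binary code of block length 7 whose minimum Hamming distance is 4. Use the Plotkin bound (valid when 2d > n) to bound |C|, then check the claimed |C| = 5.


Plotkin bound M ≤ 8; given |C| = 5 ≤ bound (satisfied).

Check applicability: 2d = 8, n = 7.
2d − n = 1 > 0, so Plotkin applies.
Compute d/(2d−n) = 4/1 ≈ 4.0000.
⌊d/(2d−n)⌋ = 4.
Plotkin bound: M ≤ 2·4 = 8.
Given |C| = 5, check: satisfied.
This |C| is below the Plotkin bound.


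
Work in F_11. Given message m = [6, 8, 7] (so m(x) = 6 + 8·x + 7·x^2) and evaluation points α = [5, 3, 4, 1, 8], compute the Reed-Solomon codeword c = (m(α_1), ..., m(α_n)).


c = [1, 5, 7, 10, 1]

Message polynomial: m(x) = 6 + 8·x + 7·x^2 (mod 11).
For each evaluation point α_i, compute m(α_i) mod 11:
  α_1 = 5: Horner steps 7 → 10 → 1, so m(5) = 1.
  α_2 = 3: Horner steps 7 → 7 → 5, so m(3) = 5.
  α_3 = 4: Horner steps 7 → 3 → 7, so m(4) = 7.
  α_4 = 1: Horner steps 7 → 4 → 10, so m(1) = 10.
  α_5 = 8: Horner steps 7 → 9 → 1, so m(8) = 1.
Codeword c = [1, 5, 7, 10, 1] ∈ F_11^5.


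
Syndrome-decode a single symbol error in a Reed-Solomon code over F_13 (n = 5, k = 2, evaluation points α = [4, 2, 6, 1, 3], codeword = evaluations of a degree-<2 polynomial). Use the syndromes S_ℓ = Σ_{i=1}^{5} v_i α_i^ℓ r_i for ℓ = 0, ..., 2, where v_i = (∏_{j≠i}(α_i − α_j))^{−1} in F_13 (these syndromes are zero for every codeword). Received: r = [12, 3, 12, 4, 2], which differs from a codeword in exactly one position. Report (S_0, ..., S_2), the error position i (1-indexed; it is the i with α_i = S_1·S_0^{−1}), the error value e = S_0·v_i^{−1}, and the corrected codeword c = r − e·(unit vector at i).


S = (11, 5, 7), error at position 1, error magnitude e = 11, c = [1, 3, 12, 4, 2].

Step 1: column multipliers v_i = (∏_{j≠i}(α_i − α_j))^{−1} mod 13.
  i = 1 (α = 4): (4−2)(4−6)(4−1)(4−3) = 2·(−2)·3·1 = −12 ≡ 1, so v_1 = 1^{−1} = 1 (mod 13).
  i = 2 (α = 2): (2−4)(2−6)(2−1)(2−3) = (−2)·(−4)·1·(−1) = −8 ≡ 5, so v_2 = 5^{−1} = 8 (mod 13).
  i = 3 (α = 6): (6−4)(6−2)(6−1)(6−3) = 2·4·5·3 = 120 ≡ 3, so v_3 = 3^{−1} = 9 (mod 13).
  i = 4 (α = 1): (1−4)(1−2)(1−6)(1−3) = (−3)·(−1)·(−5)·(−2) = 30 ≡ 4, so v_4 = 4^{−1} = 10 (mod 13).
  i = 5 (α = 3): (3−4)(3−2)(3−6)(3−1) = (−1)·1·(−3)·2 = 6 ≡ 6, so v_5 = 6^{−1} = 11 (mod 13).
  v = [1, 8, 9, 10, 11].
Step 2: syndromes of r = [12, 3, 12, 4, 2] (all sums mod 13).
  S_0 = Σ v_i r_i = 1·12 + 8·3 + 9·12 + 10·4 + 11·2 = 206 ≡ 11.
  S_1 = Σ v_i α_i r_i = 1·4·12 + 8·2·3 + 9·6·12 + 10·1·4 + 11·3·2 = 850 ≡ 5.
  α_i^2 mod 13 = [3, 4, 10, 1, 9].
  S_2 = Σ v_i α_i^2 r_i = 1·3·12 + 8·4·3 + 9·10·12 + 10·1·4 + 11·9·2 = 1450 ≡ 7.
  S = (11, 5, 7) ≠ 0, so r is not a codeword (an error is present).
Step 3: locate the error. For a single error e at position i, S_ℓ = v_i·e·α_i^ℓ, so α_err = S_1/S_0.
  S_0^{−1} = 11^{−1} = 6 (mod 13), so α_err = 5·6 = 30 ≡ 4 = α_1. Error position i = 1.
  Consistency check: S_2/S_1 = 7·8 = 56 ≡ 4 = α_err ✓ (single-error assumption holds).
Step 4: error magnitude e = S_0/v_1 = S_0·∏_{j≠1}(α_1 − α_j) = 11·1 = 11 ≡ 11 (mod 13).
Step 5: correct position 1: c_1 = r_1 − e = 12 − 11 ≡ 1 (mod 13). Hence c = [1, 3, 12, 4, 2].
  Check: interpolating c through the α_i gives m(x) = 5 + 12·x (degree < 2) with m(α_i) = c_i for every i, so c is indeed a codeword.


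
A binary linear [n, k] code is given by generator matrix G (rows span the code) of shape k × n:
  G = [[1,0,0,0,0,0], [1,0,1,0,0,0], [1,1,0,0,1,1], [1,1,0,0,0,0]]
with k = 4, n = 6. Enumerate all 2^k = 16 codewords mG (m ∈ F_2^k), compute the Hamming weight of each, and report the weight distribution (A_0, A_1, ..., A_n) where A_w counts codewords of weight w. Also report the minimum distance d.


Weight distribution: A_0 = 1, A_1 = 3, A_2 = 4, A_3 = 4, A_4 = 3, A_5 = 1. Minimum distance d = 1.

Enumerate all 2^4 = 16 messages m ∈ F_2^4.
For each, compute codeword c = mG in F_2^6, then tally its weight.
  m = 0000 → c = 000000, weight = 0.
  m = 1000 → c = 100000, weight = 1.
  m = 0100 → c = 101000, weight = 2.
  m = 1100 → c = 001000, weight = 1.
  m = 0010 → c = 110011, weight = 4.
  m = 1010 → c = 010011, weight = 3.
  m = 0110 → c = 011011, weight = 4.
  m = 1110 → c = 111011, weight = 5.
  m = 0001 → c = 110000, weight = 2.
  m = 1001 → c = 010000, weight = 1.
  m = 0101 → c = 011000, weight = 2.
  m = 1101 → c = 111000, weight = 3.
  m = 0011 → c = 000011, weight = 2.
  m = 1011 → c = 100011, weight = 3.
  m = 0111 → c = 101011, weight = 4.
  m = 1111 → c = 001011, weight = 3.
Tally weights:
  weight 0: 1 codewords.
  weight 1: 3 codewords.
  weight 2: 4 codewords.
  weight 3: 4 codewords.
  weight 4: 3 codewords.
  weight 5: 1 codewords.
Minimum distance d = smallest w > 0 with A_w > 0 = 1.
Sanity: Σ A_w = 16 = 2^4 = 16 ✓.


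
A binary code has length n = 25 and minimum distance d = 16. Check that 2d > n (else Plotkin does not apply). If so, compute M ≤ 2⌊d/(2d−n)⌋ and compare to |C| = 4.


Plotkin bound M ≤ 4; given |C| = 4 ≤ bound (satisfied).

Check applicability: 2d = 32, n = 25.
2d − n = 7 > 0, so Plotkin applies.
Compute d/(2d−n) = 16/7 ≈ 2.2857.
⌊d/(2d−n)⌋ = 2.
Plotkin bound: M ≤ 2·2 = 4.
Given |C| = 4, check: satisfied.
This |C| is at the Plotkin bound.


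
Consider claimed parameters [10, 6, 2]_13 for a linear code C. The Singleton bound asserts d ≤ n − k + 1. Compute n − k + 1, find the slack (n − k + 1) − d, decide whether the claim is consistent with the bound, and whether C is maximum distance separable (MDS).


Singleton RHS = n − k + 1 = 5, slack = 3, bound satisfied, not MDS.

Singleton bound: d ≤ n − k + 1.
Here n = 10, k = 6, so n − k + 1 = 5.
Given d = 2, check d ≤ 5: YES.
Slack = (n − k + 1) − d = 3.
The code is NOT MDS (slack = 3 > 0).
Description: the claimed parameters are [10, 6, 2]_13; such a code would be non-MDS.


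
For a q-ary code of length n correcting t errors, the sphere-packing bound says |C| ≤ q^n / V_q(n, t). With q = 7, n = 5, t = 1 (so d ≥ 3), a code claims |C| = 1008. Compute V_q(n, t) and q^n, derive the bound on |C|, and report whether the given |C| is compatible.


V_q(n, t) = 31, q^n = 16807, Hamming bound = 542, |C| = 1008 > bound (violated).

Step 1: Compute V_q(n, t) = Σ_{j=0}^1 C(n, j) (q−1)^j.
  j = 0: C(5,0)·(6)^0 = 1·1 = 1.
  j = 1: C(5,1)·(6)^1 = 5·6 = 30.
  V_q(n, t) = 1 + 30 = 31.
Step 2: q^n = 7^5 = 16807.
Step 3: Hamming bound ⌊q^n / V_q(n,t)⌋ = ⌊16807/31⌋ = 542.
Step 4: Compare |C| = 1008 to 542: violated.
The claimed |C| lies above the Hamming bound, so no 7-ary code of length 5 with d ≥ 3 can have 1008 codewords.


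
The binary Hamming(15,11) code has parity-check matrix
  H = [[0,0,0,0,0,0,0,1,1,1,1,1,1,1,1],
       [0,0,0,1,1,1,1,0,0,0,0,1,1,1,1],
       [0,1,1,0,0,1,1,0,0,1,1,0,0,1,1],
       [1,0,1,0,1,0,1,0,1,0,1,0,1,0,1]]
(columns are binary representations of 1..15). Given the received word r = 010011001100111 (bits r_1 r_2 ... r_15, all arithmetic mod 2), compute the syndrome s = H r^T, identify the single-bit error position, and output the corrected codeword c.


s = (1, 1, 1, 0)^T, error position = 14, corrected codeword c = 010011001100101

Compute s = H r^T mod 2 one row at a time:
  s_1 = 0 + 1 + 1 + 0 + 0 + 1 + 1 + 1 = 5 ≡ 1 (mod 2).
  s_2 = 0 + 1 + 1 + 0 + 0 + 1 + 1 + 1 = 5 ≡ 1 (mod 2).
  s_3 = 1 + 0 + 1 + 0 + 1 + 0 + 1 + 1 = 5 ≡ 1 (mod 2).
  s_4 = 0 + 0 + 1 + 0 + 1 + 0 + 1 + 1 = 4 ≡ 0 (mod 2).
s = (1, 1, 1, 0)^T — this equals column 14 of H (binary 1110), so error is at position 14.
Correct: flip bit 14 of r = 010011001100111 to get c = 010011001100101.


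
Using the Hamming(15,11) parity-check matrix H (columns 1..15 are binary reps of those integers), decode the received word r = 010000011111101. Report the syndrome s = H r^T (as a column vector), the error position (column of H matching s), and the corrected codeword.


s = (1, 1, 0, 0)^T, error position = 12, corrected codeword c = 010000011110101

Compute s = H r^T mod 2 one row at a time:
  s_1 = 1 + 1 + 1 + 1 + 1 + 1 + 0 + 1 = 7 ≡ 1 (mod 2).
  s_2 = 0 + 0 + 0 + 0 + 1 + 1 + 0 + 1 = 3 ≡ 1 (mod 2).
  s_3 = 1 + 0 + 0 + 0 + 1 + 1 + 0 + 1 = 4 ≡ 0 (mod 2).
  s_4 = 0 + 0 + 0 + 0 + 1 + 1 + 1 + 1 = 4 ≡ 0 (mod 2).
s = (1, 1, 0, 0)^T — this equals column 12 of H (binary 1100), so error is at position 12.
Correct: flip bit 12 of r = 010000011111101 to get c = 010000011110101.


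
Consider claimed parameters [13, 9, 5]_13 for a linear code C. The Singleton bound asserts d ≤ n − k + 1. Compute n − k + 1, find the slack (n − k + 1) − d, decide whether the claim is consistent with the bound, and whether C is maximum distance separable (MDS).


Singleton RHS = n − k + 1 = 5, slack = 0, bound satisfied, MDS.

Singleton bound: d ≤ n − k + 1.
Here n = 13, k = 9, so n − k + 1 = 5.
Given d = 5, check d ≤ 5: YES.
Slack = (n − k + 1) − d = 0.
The code is MDS (slack = 0).
Description: the claimed parameters are [13, 9, 5]_13; such a code would be MDS (meets Singleton bound).


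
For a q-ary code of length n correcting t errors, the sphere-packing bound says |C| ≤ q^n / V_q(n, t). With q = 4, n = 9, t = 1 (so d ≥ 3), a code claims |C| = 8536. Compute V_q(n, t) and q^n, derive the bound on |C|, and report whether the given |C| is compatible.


V_q(n, t) = 28, q^n = 262144, Hamming bound = 9362, |C| = 8536 ≤ bound (satisfied).

Step 1: Compute V_q(n, t) = Σ_{j=0}^1 C(n, j) (q−1)^j.
  j = 0: C(9,0)·(3)^0 = 1·1 = 1.
  j = 1: C(9,1)·(3)^1 = 9·3 = 27.
  V_q(n, t) = 1 + 27 = 28.
Step 2: q^n = 4^9 = 262144.
Step 3: Hamming bound ⌊q^n / V_q(n,t)⌋ = ⌊262144/28⌋ = 9362.
Step 4: Compare |C| = 8536 to 9362: satisfied.
The claimed |C| lies below the Hamming bound.


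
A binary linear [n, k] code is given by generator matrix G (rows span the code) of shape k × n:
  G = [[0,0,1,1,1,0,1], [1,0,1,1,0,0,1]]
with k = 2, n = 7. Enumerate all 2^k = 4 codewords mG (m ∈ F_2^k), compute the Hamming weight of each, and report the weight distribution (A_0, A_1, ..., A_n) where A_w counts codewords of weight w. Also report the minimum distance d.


Weight distribution: A_0 = 1, A_2 = 1, A_4 = 2. Minimum distance d = 2.

Enumerate all 2^2 = 4 messages m ∈ F_2^2.
For each, compute codeword c = mG in F_2^7, then tally its weight.
  m = 00 → c = 0000000, weight = 0.
  m = 10 → c = 0011101, weight = 4.
  m = 01 → c = 1011001, weight = 4.
  m = 11 → c = 1000100, weight = 2.
Tally weights:
  weight 0: 1 codewords.
  weight 2: 1 codewords.
  weight 4: 2 codewords.
Minimum distance d = smallest w > 0 with A_w > 0 = 2.
Sanity: Σ A_w = 4 = 2^2 = 4 ✓.


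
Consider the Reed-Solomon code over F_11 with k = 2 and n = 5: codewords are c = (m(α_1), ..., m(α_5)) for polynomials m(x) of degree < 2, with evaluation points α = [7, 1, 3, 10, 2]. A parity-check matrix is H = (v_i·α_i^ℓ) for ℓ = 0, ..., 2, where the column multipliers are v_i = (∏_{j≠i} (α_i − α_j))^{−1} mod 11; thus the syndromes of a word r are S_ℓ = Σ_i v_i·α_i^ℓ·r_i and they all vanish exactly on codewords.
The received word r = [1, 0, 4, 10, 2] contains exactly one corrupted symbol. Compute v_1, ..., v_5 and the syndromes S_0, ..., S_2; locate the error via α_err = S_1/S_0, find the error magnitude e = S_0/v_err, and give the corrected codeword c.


S = (5, 6, 5), error at position 4, error magnitude e = 3, c = [1, 0, 4, 7, 2].

Step 1: column multipliers v_i = (∏_{j≠i}(α_i − α_j))^{−1} mod 11.
  i = 1 (α = 7): (7−1)(7−3)(7−10)(7−2) = 6·4·(−3)·5 = −360 ≡ 3, so v_1 = 3^{−1} = 4 (mod 11).
  i = 2 (α = 1): (1−7)(1−3)(1−10)(1−2) = (−6)·(−2)·(−9)·(−1) = 108 ≡ 9, so v_2 = 9^{−1} = 5 (mod 11).
  i = 3 (α = 3): (3−7)(3−1)(3−10)(3−2) = (−4)·2·(−7)·1 = 56 ≡ 1, so v_3 = 1^{−1} = 1 (mod 11).
  i = 4 (α = 10): (10−7)(10−1)(10−3)(10−2) = 3·9·7·8 = 1512 ≡ 5, so v_4 = 5^{−1} = 9 (mod 11).
  i = 5 (α = 2): (2−7)(2−1)(2−3)(2−10) = (−5)·1·(−1)·(−8) = −40 ≡ 4, so v_5 = 4^{−1} = 3 (mod 11).
  v = [4, 5, 1, 9, 3].
Step 2: syndromes of r = [1, 0, 4, 10, 2] (all sums mod 11).
  S_0 = Σ v_i r_i = 4·1 + 5·0 + 1·4 + 9·10 + 3·2 = 104 ≡ 5.
  S_1 = Σ v_i α_i r_i = 4·7·1 + 5·1·0 + 1·3·4 + 9·10·10 + 3·2·2 = 952 ≡ 6.
  α_i^2 mod 11 = [5, 1, 9, 1, 4].
  S_2 = Σ v_i α_i^2 r_i = 4·5·1 + 5·1·0 + 1·9·4 + 9·1·10 + 3·4·2 = 170 ≡ 5.
  S = (5, 6, 5) ≠ 0, so r is not a codeword (an error is present).
Step 3: locate the error. For a single error e at position i, S_ℓ = v_i·e·α_i^ℓ, so α_err = S_1/S_0.
  S_0^{−1} = 5^{−1} = 9 (mod 11), so α_err = 6·9 = 54 ≡ 10 = α_4. Error position i = 4.
  Consistency check: S_2/S_1 = 5·2 = 10 ≡ 10 = α_err ✓ (single-error assumption holds).
Step 4: error magnitude e = S_0/v_4 = S_0·∏_{j≠4}(α_4 − α_j) = 5·5 = 25 ≡ 3 (mod 11).
Step 5: correct position 4: c_4 = r_4 − e = 10 − 3 ≡ 7 (mod 11). Hence c = [1, 0, 4, 7, 2].
  Check: interpolating c through the α_i gives m(x) = 9 + 2·x (degree < 2) with m(α_i) = c_i for every i, so c is indeed a codeword.


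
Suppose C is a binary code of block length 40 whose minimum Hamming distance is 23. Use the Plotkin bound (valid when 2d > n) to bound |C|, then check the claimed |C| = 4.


Plotkin bound M ≤ 6; given |C| = 4 ≤ bound (satisfied).

Check applicability: 2d = 46, n = 40.
2d − n = 6 > 0, so Plotkin applies.
Compute d/(2d−n) = 23/6 ≈ 3.8333.
⌊d/(2d−n)⌋ = 3.
Plotkin bound: M ≤ 2·3 = 6.
Given |C| = 4, check: satisfied.
This |C| is below the Plotkin bound.


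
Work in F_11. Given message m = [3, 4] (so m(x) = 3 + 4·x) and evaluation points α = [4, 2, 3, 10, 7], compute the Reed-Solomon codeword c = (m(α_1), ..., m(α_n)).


c = [8, 0, 4, 10, 9]

Message polynomial: m(x) = 3 + 4·x (mod 11).
For each evaluation point α_i, compute m(α_i) mod 11:
  α_1 = 4: Horner steps 4 → 8, so m(4) = 8.
  α_2 = 2: Horner steps 4 → 0, so m(2) = 0.
  α_3 = 3: Horner steps 4 → 4, so m(3) = 4.
  α_4 = 10: Horner steps 4 → 10, so m(10) = 10.
  α_5 = 7: Horner steps 4 → 9, so m(7) = 9.
Codeword c = [8, 0, 4, 10, 9] ∈ F_11^5.


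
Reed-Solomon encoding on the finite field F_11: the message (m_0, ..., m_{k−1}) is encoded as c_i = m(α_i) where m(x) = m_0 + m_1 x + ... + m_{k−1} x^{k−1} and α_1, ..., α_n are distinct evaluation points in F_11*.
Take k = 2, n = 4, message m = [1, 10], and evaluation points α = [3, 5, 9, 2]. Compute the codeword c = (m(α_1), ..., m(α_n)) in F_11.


c = [9, 7, 3, 10]

Message polynomial: m(x) = 1 + 10·x (mod 11).
For each evaluation point α_i, compute m(α_i) mod 11:
  α_1 = 3: Horner steps 10 → 9, so m(3) = 9.
  α_2 = 5: Horner steps 10 → 7, so m(5) = 7.
  α_3 = 9: Horner steps 10 → 3, so m(9) = 3.
  α_4 = 2: Horner steps 10 → 10, so m(2) = 10.
Codeword c = [9, 7, 3, 10] ∈ F_11^4.


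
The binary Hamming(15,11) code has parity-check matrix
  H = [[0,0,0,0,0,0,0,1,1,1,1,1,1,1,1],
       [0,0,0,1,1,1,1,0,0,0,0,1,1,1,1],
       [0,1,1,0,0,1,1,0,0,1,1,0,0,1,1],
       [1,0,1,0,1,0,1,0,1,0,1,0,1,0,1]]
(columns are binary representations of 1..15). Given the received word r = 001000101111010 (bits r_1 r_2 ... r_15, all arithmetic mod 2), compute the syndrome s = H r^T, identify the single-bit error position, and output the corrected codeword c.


s = (1, 1, 1, 0)^T, error position = 14, corrected codeword c = 001000101111000

Compute s = H r^T mod 2 one row at a time:
  s_1 = 0 + 1 + 1 + 1 + 1 + 0 + 1 + 0 = 5 ≡ 1 (mod 2).
  s_2 = 0 + 0 + 0 + 1 + 1 + 0 + 1 + 0 = 3 ≡ 1 (mod 2).
  s_3 = 0 + 1 + 0 + 1 + 1 + 1 + 1 + 0 = 5 ≡ 1 (mod 2).
  s_4 = 0 + 1 + 0 + 1 + 1 + 1 + 0 + 0 = 4 ≡ 0 (mod 2).
s = (1, 1, 1, 0)^T — this equals column 14 of H (binary 1110), so error is at position 14.
Correct: flip bit 14 of r = 001000101111010 to get c = 001000101111000.


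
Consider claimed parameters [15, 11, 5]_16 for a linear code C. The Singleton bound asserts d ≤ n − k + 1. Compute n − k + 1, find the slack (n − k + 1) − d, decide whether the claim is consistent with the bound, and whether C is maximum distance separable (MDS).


Singleton RHS = n − k + 1 = 5, slack = 0, bound satisfied, MDS.

Singleton bound: d ≤ n − k + 1.
Here n = 15, k = 11, so n − k + 1 = 5.
Given d = 5, check d ≤ 5: YES.
Slack = (n − k + 1) − d = 0.
The code is MDS (slack = 0).
Description: the claimed parameters are [15, 11, 5]_16; such a code would be MDS (meets Singleton bound).


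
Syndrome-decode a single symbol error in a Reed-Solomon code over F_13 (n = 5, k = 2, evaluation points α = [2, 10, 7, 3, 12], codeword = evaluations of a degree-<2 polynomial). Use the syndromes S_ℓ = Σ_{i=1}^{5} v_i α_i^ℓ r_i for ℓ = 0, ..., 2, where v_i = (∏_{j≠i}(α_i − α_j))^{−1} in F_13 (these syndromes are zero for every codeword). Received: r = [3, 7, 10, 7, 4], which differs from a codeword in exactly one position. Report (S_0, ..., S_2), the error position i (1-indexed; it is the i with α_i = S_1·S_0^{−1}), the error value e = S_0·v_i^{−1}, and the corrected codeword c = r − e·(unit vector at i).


S = (12, 3, 4), error at position 2, error magnitude e = 11, c = [3, 9, 10, 7, 4].

Step 1: column multipliers v_i = (∏_{j≠i}(α_i − α_j))^{−1} mod 13.
  i = 1 (α = 2): (2−10)(2−7)(2−3)(2−12) = (−8)·(−5)·(−1)·(−10) = 400 ≡ 10, so v_1 = 10^{−1} = 4 (mod 13).
  i = 2 (α = 10): (10−2)(10−7)(10−3)(10−12) = 8·3·7·(−2) = −336 ≡ 2, so v_2 = 2^{−1} = 7 (mod 13).
  i = 3 (α = 7): (7−2)(7−10)(7−3)(7−12) = 5·(−3)·4·(−5) = 300 ≡ 1, so v_3 = 1^{−1} = 1 (mod 13).
  i = 4 (α = 3): (3−2)(3−10)(3−7)(3−12) = 1·(−7)·(−4)·(−9) = −252 ≡ 8, so v_4 = 8^{−1} = 5 (mod 13).
  i = 5 (α = 12): (12−2)(12−10)(12−7)(12−3) = 10·2·5·9 = 900 ≡ 3, so v_5 = 3^{−1} = 9 (mod 13).
  v = [4, 7, 1, 5, 9].
Step 2: syndromes of r = [3, 7, 10, 7, 4] (all sums mod 13).
  S_0 = Σ v_i r_i = 4·3 + 7·7 + 1·10 + 5·7 + 9·4 = 142 ≡ 12.
  S_1 = Σ v_i α_i r_i = 4·2·3 + 7·10·7 + 1·7·10 + 5·3·7 + 9·12·4 = 1121 ≡ 3.
  α_i^2 mod 13 = [4, 9, 10, 9, 1].
  S_2 = Σ v_i α_i^2 r_i = 4·4·3 + 7·9·7 + 1·10·10 + 5·9·7 + 9·1·4 = 940 ≡ 4.
  S = (12, 3, 4) ≠ 0, so r is not a codeword (an error is present).
Step 3: locate the error. For a single error e at position i, S_ℓ = v_i·e·α_i^ℓ, so α_err = S_1/S_0.
  S_0^{−1} = 12^{−1} = 12 (mod 13), so α_err = 3·12 = 36 ≡ 10 = α_2. Error position i = 2.
  Consistency check: S_2/S_1 = 4·9 = 36 ≡ 10 = α_err ✓ (single-error assumption holds).
Step 4: error magnitude e = S_0/v_2 = S_0·∏_{j≠2}(α_2 − α_j) = 12·2 = 24 ≡ 11 (mod 13).
Step 5: correct position 2: c_2 = r_2 − e = 7 − 11 ≡ 9 (mod 13). Hence c = [3, 9, 10, 7, 4].
  Check: interpolating c through the α_i gives m(x) = 8 + 4·x (degree < 2) with m(α_i) = c_i for every i, so c is indeed a codeword.


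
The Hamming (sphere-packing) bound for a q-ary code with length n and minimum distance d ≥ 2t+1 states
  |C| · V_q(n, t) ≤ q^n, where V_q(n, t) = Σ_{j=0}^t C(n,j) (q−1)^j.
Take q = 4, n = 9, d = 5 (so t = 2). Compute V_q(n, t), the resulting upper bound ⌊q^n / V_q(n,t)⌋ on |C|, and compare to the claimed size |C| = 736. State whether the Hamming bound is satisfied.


V_q(n, t) = 352, q^n = 262144, Hamming bound = 744, |C| = 736 ≤ bound (satisfied).

Step 1: Compute V_q(n, t) = Σ_{j=0}^2 C(n, j) (q−1)^j.
  j = 0: C(9,0)·(3)^0 = 1·1 = 1.
  j = 1: C(9,1)·(3)^1 = 9·3 = 27.
  j = 2: C(9,2)·(3)^2 = 36·9 = 324.
  V_q(n, t) = 1 + 27 + 324 = 352.
Step 2: q^n = 4^9 = 262144.
Step 3: Hamming bound ⌊q^n / V_q(n,t)⌋ = ⌊262144/352⌋ = 744.
Step 4: Compare |C| = 736 to 744: satisfied.
The claimed |C| lies below the Hamming bound.


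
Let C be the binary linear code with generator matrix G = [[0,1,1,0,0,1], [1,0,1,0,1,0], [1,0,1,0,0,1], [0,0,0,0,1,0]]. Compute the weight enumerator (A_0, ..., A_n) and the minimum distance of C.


Weight distribution: A_0 = 1, A_1 = 2, A_2 = 4, A_3 = 6, A_4 = 3. Minimum distance d = 1.

Enumerate all 2^4 = 16 messages m ∈ F_2^4.
For each, compute codeword c = mG in F_2^6, then tally its weight.
  m = 0000 → c = 000000, weight = 0.
  m = 1000 → c = 011001, weight = 3.
  m = 0100 → c = 101010, weight = 3.
  m = 1100 → c = 110011, weight = 4.
  m = 0010 → c = 101001, weight = 3.
  m = 1010 → c = 110000, weight = 2.
  m = 0110 → c = 000011, weight = 2.
  m = 1110 → c = 011010, weight = 3.
  m = 0001 → c = 000010, weight = 1.
  m = 1001 → c = 011011, weight = 4.
  m = 0101 → c = 101000, weight = 2.
  m = 1101 → c = 110001, weight = 3.
  m = 0011 → c = 101011, weight = 4.
  m = 1011 → c = 110010, weight = 3.
  m = 0111 → c = 000001, weight = 1.
  m = 1111 → c = 011000, weight = 2.
Tally weights:
  weight 0: 1 codewords.
  weight 1: 2 codewords.
  weight 2: 4 codewords.
  weight 3: 6 codewords.
  weight 4: 3 codewords.
Minimum distance d = smallest w > 0 with A_w > 0 = 1.
Sanity: Σ A_w = 16 = 2^4 = 16 ✓.


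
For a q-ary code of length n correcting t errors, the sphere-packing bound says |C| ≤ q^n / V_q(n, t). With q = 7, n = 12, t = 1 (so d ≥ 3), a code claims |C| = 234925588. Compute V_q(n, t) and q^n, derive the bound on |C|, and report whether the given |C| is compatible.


V_q(n, t) = 73, q^n = 13841287201, Hamming bound = 189606673, |C| = 234925588 > bound (violated).

Step 1: Compute V_q(n, t) = Σ_{j=0}^1 C(n, j) (q−1)^j.
  j = 0: C(12,0)·(6)^0 = 1·1 = 1.
  j = 1: C(12,1)·(6)^1 = 12·6 = 72.
  V_q(n, t) = 1 + 72 = 73.
Step 2: q^n = 7^12 = 13841287201.
Step 3: Hamming bound ⌊q^n / V_q(n,t)⌋ = ⌊13841287201/73⌋ = 189606673.
Step 4: Compare |C| = 234925588 to 189606673: violated.
The claimed |C| lies above the Hamming bound, so no 7-ary code of length 12 with d ≥ 3 can have 234925588 codewords.


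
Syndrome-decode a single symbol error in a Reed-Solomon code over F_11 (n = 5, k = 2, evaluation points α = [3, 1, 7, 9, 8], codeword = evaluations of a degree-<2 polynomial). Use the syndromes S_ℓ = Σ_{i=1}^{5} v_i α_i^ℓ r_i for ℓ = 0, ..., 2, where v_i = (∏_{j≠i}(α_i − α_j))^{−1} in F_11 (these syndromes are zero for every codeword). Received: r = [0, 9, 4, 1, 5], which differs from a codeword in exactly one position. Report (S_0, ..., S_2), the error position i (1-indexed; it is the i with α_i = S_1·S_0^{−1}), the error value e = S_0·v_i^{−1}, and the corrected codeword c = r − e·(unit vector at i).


S = (9, 4, 3), error at position 4, error magnitude e = 6, c = [0, 9, 4, 6, 5].

Step 1: column multipliers v_i = (∏_{j≠i}(α_i − α_j))^{−1} mod 11.
  i = 1 (α = 3): (3−1)(3−7)(3−9)(3−8) = 2·(−4)·(−6)·(−5) = −240 ≡ 2, so v_1 = 2^{−1} = 6 (mod 11).
  i = 2 (α = 1): (1−3)(1−7)(1−9)(1−8) = (−2)·(−6)·(−8)·(−7) = 672 ≡ 1, so v_2 = 1^{−1} = 1 (mod 11).
  i = 3 (α = 7): (7−3)(7−1)(7−9)(7−8) = 4·6·(−2)·(−1) = 48 ≡ 4, so v_3 = 4^{−1} = 3 (mod 11).
  i = 4 (α = 9): (9−3)(9−1)(9−7)(9−8) = 6·8·2·1 = 96 ≡ 8, so v_4 = 8^{−1} = 7 (mod 11).
  i = 5 (α = 8): (8−3)(8−1)(8−7)(8−9) = 5·7·1·(−1) = −35 ≡ 9, so v_5 = 9^{−1} = 5 (mod 11).
  v = [6, 1, 3, 7, 5].
Step 2: syndromes of r = [0, 9, 4, 1, 5] (all sums mod 11).
  S_0 = Σ v_i r_i = 6·0 + 1·9 + 3·4 + 7·1 + 5·5 = 53 ≡ 9.
  S_1 = Σ v_i α_i r_i = 6·3·0 + 1·1·9 + 3·7·4 + 7·9·1 + 5·8·5 = 356 ≡ 4.
  α_i^2 mod 11 = [9, 1, 5, 4, 9].
  S_2 = Σ v_i α_i^2 r_i = 6·9·0 + 1·1·9 + 3·5·4 + 7·4·1 + 5·9·5 = 322 ≡ 3.
  S = (9, 4, 3) ≠ 0, so r is not a codeword (an error is present).
Step 3: locate the error. For a single error e at position i, S_ℓ = v_i·e·α_i^ℓ, so α_err = S_1/S_0.
  S_0^{−1} = 9^{−1} = 5 (mod 11), so α_err = 4·5 = 20 ≡ 9 = α_4. Error position i = 4.
  Consistency check: S_2/S_1 = 3·3 = 9 ≡ 9 = α_err ✓ (single-error assumption holds).
Step 4: error magnitude e = S_0/v_4 = S_0·∏_{j≠4}(α_4 − α_j) = 9·8 = 72 ≡ 6 (mod 11).
Step 5: correct position 4: c_4 = r_4 − e = 1 − 6 ≡ 6 (mod 11). Hence c = [0, 9, 4, 6, 5].
  Check: interpolating c through the α_i gives m(x) = 8 + 1·x (degree < 2) with m(α_i) = c_i for every i, so c is indeed a codeword.


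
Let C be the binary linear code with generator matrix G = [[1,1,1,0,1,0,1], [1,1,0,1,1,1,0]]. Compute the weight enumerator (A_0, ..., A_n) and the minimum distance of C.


Weight distribution: A_0 = 1, A_4 = 1, A_5 = 2. Minimum distance d = 4.

Enumerate all 2^2 = 4 messages m ∈ F_2^2.
For each, compute codeword c = mG in F_2^7, then tally its weight.
  m = 00 → c = 0000000, weight = 0.
  m = 10 → c = 1110101, weight = 5.
  m = 01 → c = 1101110, weight = 5.
  m = 11 → c = 0011011, weight = 4.
Tally weights:
  weight 0: 1 codewords.
  weight 4: 1 codewords.
  weight 5: 2 codewords.
Minimum distance d = smallest w > 0 with A_w > 0 = 4.
Sanity: Σ A_w = 4 = 2^2 = 4 ✓.


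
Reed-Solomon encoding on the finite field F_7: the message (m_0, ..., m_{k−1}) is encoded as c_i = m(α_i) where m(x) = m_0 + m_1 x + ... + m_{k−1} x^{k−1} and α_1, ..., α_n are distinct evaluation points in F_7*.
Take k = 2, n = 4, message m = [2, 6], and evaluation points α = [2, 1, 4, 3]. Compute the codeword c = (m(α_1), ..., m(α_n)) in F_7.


c = [0, 1, 5, 6]

Message polynomial: m(x) = 2 + 6·x (mod 7).
For each evaluation point α_i, compute m(α_i) mod 7:
  α_1 = 2: Horner steps 6 → 0, so m(2) = 0.
  α_2 = 1: Horner steps 6 → 1, so m(1) = 1.
  α_3 = 4: Horner steps 6 → 5, so m(4) = 5.
  α_4 = 3: Horner steps 6 → 6, so m(3) = 6.
Codeword c = [0, 1, 5, 6] ∈ F_7^4.


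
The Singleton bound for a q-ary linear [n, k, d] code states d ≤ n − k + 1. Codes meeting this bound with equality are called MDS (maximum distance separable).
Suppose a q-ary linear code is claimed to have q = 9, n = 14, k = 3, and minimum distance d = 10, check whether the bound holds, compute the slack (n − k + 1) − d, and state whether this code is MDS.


Singleton RHS = n − k + 1 = 12, slack = 2, bound satisfied, not MDS.

Singleton bound: d ≤ n − k + 1.
Here n = 14, k = 3, so n − k + 1 = 12.
Given d = 10, check d ≤ 12: YES.
Slack = (n − k + 1) − d = 2.
The code is NOT MDS (slack = 2 > 0).
Description: the claimed parameters are [14, 3, 10]_9; such a code would be non-MDS.


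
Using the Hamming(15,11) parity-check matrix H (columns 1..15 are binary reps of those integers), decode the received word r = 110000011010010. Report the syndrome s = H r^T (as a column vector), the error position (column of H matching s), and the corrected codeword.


s = (0, 1, 1, 1)^T, error position = 7, corrected codeword c = 110000111010010

Compute s = H r^T mod 2 one row at a time:
  s_1 = 1 + 1 + 0 + 1 + 0 + 0 + 1 + 0 = 4 ≡ 0 (mod 2).
  s_2 = 0 + 0 + 0 + 0 + 0 + 0 + 1 + 0 = 1 ≡ 1 (mod 2).
  s_3 = 1 + 0 + 0 + 0 + 0 + 1 + 1 + 0 = 3 ≡ 1 (mod 2).
  s_4 = 1 + 0 + 0 + 0 + 1 + 1 + 0 + 0 = 3 ≡ 1 (mod 2).
s = (0, 1, 1, 1)^T — this equals column 7 of H (binary 0111), so error is at position 7.
Correct: flip bit 7 of r = 110000011010010 to get c = 110000111010010.
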